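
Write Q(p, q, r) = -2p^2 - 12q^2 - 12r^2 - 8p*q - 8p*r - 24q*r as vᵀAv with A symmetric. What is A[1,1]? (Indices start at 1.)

-2

The coefficient of p^2 in Q is -2, and that is exactly A[1,1].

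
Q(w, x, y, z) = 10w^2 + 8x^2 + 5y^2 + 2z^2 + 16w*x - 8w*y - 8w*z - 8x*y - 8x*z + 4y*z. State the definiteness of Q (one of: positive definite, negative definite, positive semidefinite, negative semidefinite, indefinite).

The symmetric matrix is A = [[10, 8, -4, -4], [8, 8, -4, -4], [-4, -4, 5, 2], [-4, -4, 2, 2]].
Applying the same elementary operations to the rows and columns of A produces a congruent diagonal matrix with entries 10, 8/5, 3, 0.
That gives 3 positive, 1 zero pivots.
Hence Q is positive semidefinite.

positive semidefinite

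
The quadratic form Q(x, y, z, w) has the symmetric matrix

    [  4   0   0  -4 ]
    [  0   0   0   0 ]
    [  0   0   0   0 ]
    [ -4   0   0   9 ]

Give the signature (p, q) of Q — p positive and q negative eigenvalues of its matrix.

Congruent diagonalization of A (simultaneous row and column reduction) yields pivots 4, 0, 0, 5.
Counting signs: 2 positive, 2 zero.

(2, 0)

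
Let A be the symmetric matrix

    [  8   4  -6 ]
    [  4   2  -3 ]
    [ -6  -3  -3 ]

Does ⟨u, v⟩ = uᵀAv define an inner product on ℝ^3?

Row-reducing A symmetrically gives the diagonal entries 8, 0, -15/2.
Counting signs: 1 positive, 1 negative, 1 zero.
Hence Q is indefinite.
⟨·,·⟩ is an inner product exactly when A is positive definite.

no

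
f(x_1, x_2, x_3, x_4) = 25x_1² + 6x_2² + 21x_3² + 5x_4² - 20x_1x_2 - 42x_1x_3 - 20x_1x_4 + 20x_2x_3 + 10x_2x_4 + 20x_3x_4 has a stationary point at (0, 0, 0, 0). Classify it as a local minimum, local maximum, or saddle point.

The Hessian at the origin is H = [[50, -20, -42, -20], [-20, 12, 20, 10], [-42, 20, 42, 20], [-20, 10, 20, 10]].
Row-reducing H symmetrically gives the diagonal entries 50, 4, 104/25, 5/13.
So there are 4 positive pivots.
H is positive definite, so the origin is a strict local minimum.

local minimum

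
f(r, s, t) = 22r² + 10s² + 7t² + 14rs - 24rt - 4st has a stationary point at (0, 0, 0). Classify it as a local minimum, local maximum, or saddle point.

local minimum

The Hessian at the origin is H = [[44, 14, -24], [14, 20, -4], [-24, -4, 14]].
Applying the same elementary operations to the rows and columns of H produces a congruent diagonal matrix with entries 44, 171/11, 10/171.
Counting signs: 3 positive.
H is positive definite, so the origin is a strict local minimum.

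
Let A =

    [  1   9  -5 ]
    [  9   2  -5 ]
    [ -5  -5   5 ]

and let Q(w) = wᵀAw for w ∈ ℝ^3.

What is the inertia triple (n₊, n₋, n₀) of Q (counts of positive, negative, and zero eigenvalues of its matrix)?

Row-reducing A symmetrically gives the diagonal entries 1, -79, 20/79.
That gives 2 positive, 1 negative pivots.

(2, 1, 0)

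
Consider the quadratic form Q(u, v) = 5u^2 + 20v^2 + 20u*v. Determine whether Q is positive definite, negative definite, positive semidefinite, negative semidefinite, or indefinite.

The symmetric matrix of Q is [[5, 10], [10, 20]].
For the 2×2 matrix [[5, 10], [10, 20]]: det = 5·20 − (10)² = 0, trace = 25.
det = 0 so one eigenvalue is zero; the form is semidefinite with the sign of the trace.

positive semidefinite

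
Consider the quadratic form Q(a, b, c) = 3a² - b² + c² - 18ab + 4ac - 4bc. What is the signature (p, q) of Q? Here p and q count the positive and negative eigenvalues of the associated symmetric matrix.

Write A = [[3, -9, 2], [-9, -1, -2], [2, -2, 1]].
Symmetric row and column elimination reduces A to a congruent diagonal form with pivots 3, -28, 5/21.
Counting signs: 2 positive, 1 negative.

(2, 1)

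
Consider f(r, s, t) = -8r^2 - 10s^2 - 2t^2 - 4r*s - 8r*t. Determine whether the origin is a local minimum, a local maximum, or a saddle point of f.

saddle point

The Hessian at the origin is H = [[-16, -4, -8], [-4, -20, 0], [-8, 0, -4]].
Applying the same elementary operations to the rows and columns of H produces a congruent diagonal matrix with entries -16, -19, 4/19.
Counting signs: 1 positive, 2 negative.
H is indefinite, so the origin is a saddle point.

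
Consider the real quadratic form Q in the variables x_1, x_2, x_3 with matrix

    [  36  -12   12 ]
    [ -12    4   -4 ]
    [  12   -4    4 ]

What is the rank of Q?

Applying the same elementary operations to the rows and columns of A produces a congruent diagonal matrix with entries 36, 0, 0.
That gives 1 positive, 2 zero pivots.
The rank is the number of nonzero pivots: 1.

1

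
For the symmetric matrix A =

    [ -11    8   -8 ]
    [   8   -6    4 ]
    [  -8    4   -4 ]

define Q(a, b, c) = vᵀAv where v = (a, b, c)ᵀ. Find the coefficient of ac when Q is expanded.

-16

The coefficient of ac is A[1,3] + A[3,1] = 2·(-8) = -16.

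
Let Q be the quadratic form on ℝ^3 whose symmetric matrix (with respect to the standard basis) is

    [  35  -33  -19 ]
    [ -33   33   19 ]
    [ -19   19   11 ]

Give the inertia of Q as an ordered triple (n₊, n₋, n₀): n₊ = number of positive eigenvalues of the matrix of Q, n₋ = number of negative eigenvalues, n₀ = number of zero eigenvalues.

(3, 0, 0)

An LDLᵀ factorisation of A has diagonal entries 35, 66/35, 2/33.
That gives 3 positive pivots.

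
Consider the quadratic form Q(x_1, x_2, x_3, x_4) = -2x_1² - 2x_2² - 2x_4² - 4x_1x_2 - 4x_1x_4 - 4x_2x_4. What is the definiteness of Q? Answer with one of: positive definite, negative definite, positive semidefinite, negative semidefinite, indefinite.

Write A = [[-2, -2, 0, -2], [-2, -2, 0, -2], [0, 0, 0, 0], [-2, -2, 0, -2]].
Congruent diagonalization of A (simultaneous row and column reduction) yields pivots -2, 0, 0, 0.
Counting signs: 1 negative, 3 zero.
Hence Q is negative semidefinite.

negative semidefinite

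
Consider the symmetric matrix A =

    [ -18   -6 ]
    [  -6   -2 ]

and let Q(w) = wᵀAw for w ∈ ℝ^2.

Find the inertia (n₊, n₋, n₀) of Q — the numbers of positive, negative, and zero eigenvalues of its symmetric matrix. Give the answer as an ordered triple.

Symmetric row and column elimination reduces A to a congruent diagonal form with pivots -18, 0.
Counting signs: 1 negative, 1 zero.

(0, 1, 1)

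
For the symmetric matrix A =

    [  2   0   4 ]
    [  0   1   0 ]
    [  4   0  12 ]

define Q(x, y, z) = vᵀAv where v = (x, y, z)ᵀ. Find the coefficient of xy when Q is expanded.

0

The coefficient of xy is A[1,2] + A[2,1] = 2·0 = 0.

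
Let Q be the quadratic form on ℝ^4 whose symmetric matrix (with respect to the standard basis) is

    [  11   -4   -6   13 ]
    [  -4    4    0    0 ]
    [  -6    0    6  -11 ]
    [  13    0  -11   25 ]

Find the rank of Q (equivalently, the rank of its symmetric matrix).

4

Row-reducing A symmetrically gives the diagonal entries 11, 28/11, 6/7, 5/6.
Counting signs: 4 positive.
The rank is the number of nonzero pivots: 4.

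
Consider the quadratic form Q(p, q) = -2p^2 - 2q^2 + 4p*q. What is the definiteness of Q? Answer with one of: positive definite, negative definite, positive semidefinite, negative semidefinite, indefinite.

The symmetric matrix is A = [[-2, 2], [2, -2]].
Congruent diagonalization of A (simultaneous row and column reduction) yields pivots -2, 0.
So there are 1 negative, 1 zero pivots.
Hence Q is negative semidefinite.

negative semidefinite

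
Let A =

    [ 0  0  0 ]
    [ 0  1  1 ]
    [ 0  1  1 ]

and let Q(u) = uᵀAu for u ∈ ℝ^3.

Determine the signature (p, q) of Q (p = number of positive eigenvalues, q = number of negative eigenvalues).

Row-reducing A symmetrically gives the diagonal entries 0, 1, 0.
So there are 1 positive, 2 zero pivots.

(1, 0)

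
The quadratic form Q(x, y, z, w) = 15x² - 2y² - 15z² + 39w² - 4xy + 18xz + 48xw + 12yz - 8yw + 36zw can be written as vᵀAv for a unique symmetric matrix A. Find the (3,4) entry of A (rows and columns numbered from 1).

The coefficient of z·w in Q is 36. For a symmetric A this equals A[3,4] + A[4,3] = 2·A[3,4].
So A[3,4] = 36/2 = 18.

18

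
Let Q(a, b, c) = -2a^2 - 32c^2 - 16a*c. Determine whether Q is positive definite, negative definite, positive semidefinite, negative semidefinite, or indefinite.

Write A = [[-2, 0, -8], [0, 0, 0], [-8, 0, -32]].
Applying the same elementary operations to the rows and columns of A produces a congruent diagonal matrix with entries -2, 0, 0.
That gives 1 negative, 2 zero pivots.
Hence Q is negative semidefinite.

negative semidefinite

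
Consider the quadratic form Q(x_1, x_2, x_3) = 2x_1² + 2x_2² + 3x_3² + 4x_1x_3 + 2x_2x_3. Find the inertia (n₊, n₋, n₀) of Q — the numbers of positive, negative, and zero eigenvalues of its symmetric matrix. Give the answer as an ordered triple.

The symmetric matrix is A = [[2, 0, 2], [0, 2, 1], [2, 1, 3]].
Congruent diagonalization of A (simultaneous row and column reduction) yields pivots 2, 2, 1/2.
Counting signs: 3 positive.

(3, 0, 0)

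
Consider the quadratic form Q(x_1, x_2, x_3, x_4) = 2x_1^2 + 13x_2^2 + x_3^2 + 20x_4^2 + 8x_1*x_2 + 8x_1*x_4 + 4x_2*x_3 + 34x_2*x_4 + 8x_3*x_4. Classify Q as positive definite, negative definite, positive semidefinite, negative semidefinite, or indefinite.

indefinite

The associated matrix is A = [[2, 4, 0, 4], [4, 13, 2, 17], [0, 2, 1, 4], [4, 17, 4, 20]].
An LDLᵀ factorisation of A has diagonal entries 2, 5, 1/5, -5.
Counting signs: 3 positive, 1 negative.
Hence Q is indefinite.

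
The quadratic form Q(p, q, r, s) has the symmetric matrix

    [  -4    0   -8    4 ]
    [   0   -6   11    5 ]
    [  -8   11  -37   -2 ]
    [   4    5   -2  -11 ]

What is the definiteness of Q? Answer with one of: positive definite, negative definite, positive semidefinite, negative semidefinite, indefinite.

Congruent diagonalization of A (simultaneous row and column reduction) yields pivots -4, -6, -5/6, -2.
Counting signs: 4 negative.
Hence Q is negative definite.

negative definite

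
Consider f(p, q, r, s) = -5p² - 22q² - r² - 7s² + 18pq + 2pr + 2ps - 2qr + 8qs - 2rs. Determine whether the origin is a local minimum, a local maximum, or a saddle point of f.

The Hessian at the origin is H = [[-10, 18, 2, 2], [18, -44, -2, 8], [2, -2, -2, -2], [2, 8, -2, -14]].
Symmetric row and column elimination reduces H to a congruent diagonal form with pivots -10, -58/5, -40/29, -2.
So there are 4 negative pivots.
H is negative definite, so the origin is a strict local maximum.

local maximum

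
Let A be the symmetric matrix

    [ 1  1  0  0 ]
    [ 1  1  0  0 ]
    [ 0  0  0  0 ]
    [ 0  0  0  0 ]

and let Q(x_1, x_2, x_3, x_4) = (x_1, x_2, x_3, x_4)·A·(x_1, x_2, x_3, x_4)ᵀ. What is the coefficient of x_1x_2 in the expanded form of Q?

2

The coefficient of x_1x_2 is A[1,2] + A[2,1] = 2·1 = 2.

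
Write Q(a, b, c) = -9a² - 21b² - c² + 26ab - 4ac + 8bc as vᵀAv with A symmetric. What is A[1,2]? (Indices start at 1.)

13

The coefficient of a·b in Q is 26. For a symmetric A this equals A[1,2] + A[2,1] = 2·A[1,2].
So A[1,2] = 26/2 = 13.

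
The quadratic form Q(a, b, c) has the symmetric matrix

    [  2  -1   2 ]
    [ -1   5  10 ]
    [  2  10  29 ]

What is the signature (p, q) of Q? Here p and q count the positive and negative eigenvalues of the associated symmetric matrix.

Congruent diagonalization of A (simultaneous row and column reduction) yields pivots 2, 9/2, 1/9.
That gives 3 positive pivots.

(3, 0)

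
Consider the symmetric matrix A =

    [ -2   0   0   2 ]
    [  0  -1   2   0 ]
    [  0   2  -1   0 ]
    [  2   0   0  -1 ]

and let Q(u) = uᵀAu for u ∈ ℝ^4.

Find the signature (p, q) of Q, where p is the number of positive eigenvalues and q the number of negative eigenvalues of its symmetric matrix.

Congruent diagonalization of A (simultaneous row and column reduction) yields pivots -2, -1, 3, 1.
Counting signs: 2 positive, 2 negative.

(2, 2)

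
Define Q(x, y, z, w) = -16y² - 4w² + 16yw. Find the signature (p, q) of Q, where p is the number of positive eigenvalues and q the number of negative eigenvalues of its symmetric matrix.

Write A = [[0, 0, 0, 0], [0, -16, 0, 8], [0, 0, 0, 0], [0, 8, 0, -4]].
Applying the same elementary operations to the rows and columns of A produces a congruent diagonal matrix with entries 0, -16, 0, 0.
That gives 1 negative, 3 zero pivots.

(0, 1)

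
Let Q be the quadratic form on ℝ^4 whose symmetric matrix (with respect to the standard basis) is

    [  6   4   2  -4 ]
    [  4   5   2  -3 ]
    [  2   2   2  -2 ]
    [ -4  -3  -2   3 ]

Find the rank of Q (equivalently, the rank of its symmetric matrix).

Row-reducing A symmetrically gives the diagonal entries 6, 7/3, 8/7, 0.
Counting signs: 3 positive, 1 zero.
The rank is the number of nonzero pivots: 3.

3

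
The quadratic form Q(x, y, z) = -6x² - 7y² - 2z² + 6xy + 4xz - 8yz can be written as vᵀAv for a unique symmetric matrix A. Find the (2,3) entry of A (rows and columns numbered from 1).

The coefficient of y·z in Q is -8. For a symmetric A this equals A[2,3] + A[3,2] = 2·A[2,3].
So A[2,3] = -8/2 = -4.

-4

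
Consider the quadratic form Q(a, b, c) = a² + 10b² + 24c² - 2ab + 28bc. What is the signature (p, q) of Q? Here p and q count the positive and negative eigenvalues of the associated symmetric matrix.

Write A = [[1, -1, 0], [-1, 10, 14], [0, 14, 24]].
Row-reducing A symmetrically gives the diagonal entries 1, 9, 20/9.
Counting signs: 3 positive.

(3, 0)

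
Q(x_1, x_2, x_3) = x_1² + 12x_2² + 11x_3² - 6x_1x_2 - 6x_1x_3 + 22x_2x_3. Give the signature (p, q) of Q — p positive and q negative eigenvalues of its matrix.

(3, 0)

Write A = [[1, -3, -3], [-3, 12, 11], [-3, 11, 11]].
Congruent diagonalization of A (simultaneous row and column reduction) yields pivots 1, 3, 2/3.
That gives 3 positive pivots.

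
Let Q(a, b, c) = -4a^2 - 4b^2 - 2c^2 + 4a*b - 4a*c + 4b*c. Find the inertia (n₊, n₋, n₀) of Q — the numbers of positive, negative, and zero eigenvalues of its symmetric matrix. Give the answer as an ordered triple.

The symmetric matrix is A = [[-4, 2, -2], [2, -4, 2], [-2, 2, -2]].
Congruent diagonalization of A (simultaneous row and column reduction) yields pivots -4, -3, -2/3.
That gives 3 negative pivots.

(0, 3, 0)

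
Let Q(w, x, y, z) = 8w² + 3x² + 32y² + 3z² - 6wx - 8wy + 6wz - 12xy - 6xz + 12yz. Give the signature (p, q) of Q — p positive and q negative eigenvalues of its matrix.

(2, 0)

Write A = [[8, -3, -4, 3], [-3, 3, -6, -3], [-4, -6, 32, 6], [3, -3, 6, 3]].
Symmetric row and column elimination reduces A to a congruent diagonal form with pivots 8, 15/8, 0, 0.
That gives 2 positive, 2 zero pivots.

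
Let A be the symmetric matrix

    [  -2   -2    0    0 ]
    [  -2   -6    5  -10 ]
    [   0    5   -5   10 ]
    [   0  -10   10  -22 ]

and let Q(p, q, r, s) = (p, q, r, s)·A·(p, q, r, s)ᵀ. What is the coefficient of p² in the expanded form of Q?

The coefficient of p² is the diagonal entry A[1,1] = -2.

-2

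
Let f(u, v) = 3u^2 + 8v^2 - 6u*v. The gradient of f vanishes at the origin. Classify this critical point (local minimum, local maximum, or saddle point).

local minimum

The Hessian at the origin is H = [[6, -6], [-6, 16]].
det H = 6·16 − (-6)² = 60 > 0 and H[1,1] = 6 > 0, so H is positive definite.
Therefore the origin is a local minimum.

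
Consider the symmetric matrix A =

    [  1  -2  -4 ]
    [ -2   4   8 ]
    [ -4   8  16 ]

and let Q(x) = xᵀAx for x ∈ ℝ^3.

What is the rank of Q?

Applying the same elementary operations to the rows and columns of A produces a congruent diagonal matrix with entries 1, 0, 0.
So there are 1 positive, 2 zero pivots.
The rank is the number of nonzero pivots: 1.

1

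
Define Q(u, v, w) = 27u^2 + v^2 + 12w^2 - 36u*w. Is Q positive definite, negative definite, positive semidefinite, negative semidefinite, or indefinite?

The symmetric matrix is A = [[27, 0, -18], [0, 1, 0], [-18, 0, 12]].
Congruent diagonalization of A (simultaneous row and column reduction) yields pivots 27, 1, 0.
Counting signs: 2 positive, 1 zero.
Hence Q is positive semidefinite.

positive semidefinite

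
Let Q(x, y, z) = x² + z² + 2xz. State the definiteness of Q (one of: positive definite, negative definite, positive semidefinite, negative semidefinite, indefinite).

positive semidefinite

The symmetric matrix is A = [[1, 0, 1], [0, 0, 0], [1, 0, 1]].
Row-reducing A symmetrically gives the diagonal entries 1, 0, 0.
So there are 1 positive, 2 zero pivots.
Hence Q is positive semidefinite.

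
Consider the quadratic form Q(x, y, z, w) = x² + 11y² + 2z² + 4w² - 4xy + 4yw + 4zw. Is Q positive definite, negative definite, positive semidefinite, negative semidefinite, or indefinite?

The symmetric matrix of Q is A = [[1, -2, 0, 0], [-2, 11, 0, 2], [0, 0, 2, 2], [0, 2, 2, 4]].
Leading principal minors: Δ_1 = 1, Δ_2 = 7, Δ_3 = 14, Δ_4 = 20.
All leading principal minors are positive, so by Sylvester's criterion Q is positive definite.

positive definite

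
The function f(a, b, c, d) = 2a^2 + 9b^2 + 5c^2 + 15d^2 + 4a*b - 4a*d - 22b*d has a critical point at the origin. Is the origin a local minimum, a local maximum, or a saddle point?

The Hessian at the origin is H = [[4, 4, 0, -4], [4, 18, 0, -22], [0, 0, 10, 0], [-4, -22, 0, 30]].
Congruent diagonalization of H (simultaneous row and column reduction) yields pivots 4, 14, 10, 20/7.
That gives 4 positive pivots.
H is positive definite, so the origin is a strict local minimum.

local minimum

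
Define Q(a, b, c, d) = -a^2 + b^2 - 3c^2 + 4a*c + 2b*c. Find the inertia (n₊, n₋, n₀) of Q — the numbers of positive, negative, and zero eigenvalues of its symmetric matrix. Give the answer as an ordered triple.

Write A = [[-1, 0, 2, 0], [0, 1, 1, 0], [2, 1, -3, 0], [0, 0, 0, 0]].
Congruent diagonalization of A (simultaneous row and column reduction) yields pivots -1, 1, 0, 0.
Counting signs: 1 positive, 1 negative, 2 zero.

(1, 1, 2)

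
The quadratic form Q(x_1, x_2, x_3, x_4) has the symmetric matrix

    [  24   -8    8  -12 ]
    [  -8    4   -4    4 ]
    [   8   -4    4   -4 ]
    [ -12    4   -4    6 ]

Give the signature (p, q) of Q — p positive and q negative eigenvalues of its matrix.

(2, 0)

Applying the same elementary operations to the rows and columns of A produces a congruent diagonal matrix with entries 24, 4/3, 0, 0.
That gives 2 positive, 2 zero pivots.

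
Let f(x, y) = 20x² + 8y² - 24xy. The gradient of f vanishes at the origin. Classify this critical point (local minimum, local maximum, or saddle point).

local minimum

The Hessian at the origin is H = [[40, -24], [-24, 16]].
det H = 40·16 − (-24)² = 64 > 0 and H[1,1] = 40 > 0, so H is positive definite.
Therefore the origin is a local minimum.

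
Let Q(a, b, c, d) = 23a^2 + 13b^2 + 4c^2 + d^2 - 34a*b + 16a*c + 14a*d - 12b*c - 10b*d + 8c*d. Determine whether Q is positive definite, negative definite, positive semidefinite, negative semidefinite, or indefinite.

The associated matrix is A = [[23, -17, 8, 7], [-17, 13, -6, -5], [8, -6, 4, 4], [7, -5, 4, 1]].
Symmetric row and column elimination reduces A to a congruent diagonal form with pivots 23, 10/23, 6/5, -10/3.
Counting signs: 3 positive, 1 negative.
Hence Q is indefinite.

indefinite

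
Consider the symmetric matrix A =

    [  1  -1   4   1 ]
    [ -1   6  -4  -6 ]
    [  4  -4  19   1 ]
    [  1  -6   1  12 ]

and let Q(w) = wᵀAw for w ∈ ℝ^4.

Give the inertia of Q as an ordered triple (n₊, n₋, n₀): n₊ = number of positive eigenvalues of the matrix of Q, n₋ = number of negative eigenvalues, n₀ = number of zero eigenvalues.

(4, 0, 0)

Congruent diagonalization of A (simultaneous row and column reduction) yields pivots 1, 5, 3, 3.
That gives 4 positive pivots.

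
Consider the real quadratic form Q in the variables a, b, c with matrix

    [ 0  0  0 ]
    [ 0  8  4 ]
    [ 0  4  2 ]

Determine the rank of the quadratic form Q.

1

Applying the same elementary operations to the rows and columns of A produces a congruent diagonal matrix with entries 0, 8, 0.
So there are 1 positive, 2 zero pivots.
The rank is the number of nonzero pivots: 1.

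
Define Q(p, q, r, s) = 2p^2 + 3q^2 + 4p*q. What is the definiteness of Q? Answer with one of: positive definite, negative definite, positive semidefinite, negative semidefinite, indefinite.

positive semidefinite

The associated matrix is A = [[2, 2, 0, 0], [2, 3, 0, 0], [0, 0, 0, 0], [0, 0, 0, 0]].
Row-reducing A symmetrically gives the diagonal entries 2, 1, 0, 0.
So there are 2 positive, 2 zero pivots.
Hence Q is positive semidefinite.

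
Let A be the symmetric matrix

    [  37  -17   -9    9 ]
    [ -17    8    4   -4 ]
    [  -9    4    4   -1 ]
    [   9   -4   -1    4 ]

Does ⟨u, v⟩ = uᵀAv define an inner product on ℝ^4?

yes

An LDLᵀ factorisation of A has diagonal entries 37, 7/37, 12/7, 3/4.
Counting signs: 4 positive.
Hence Q is positive definite.
⟨·,·⟩ is an inner product exactly when A is positive definite.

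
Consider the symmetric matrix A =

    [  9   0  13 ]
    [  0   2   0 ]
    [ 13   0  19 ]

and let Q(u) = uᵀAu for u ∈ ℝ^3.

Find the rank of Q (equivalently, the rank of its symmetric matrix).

3

Applying the same elementary operations to the rows and columns of A produces a congruent diagonal matrix with entries 9, 2, 2/9.
So there are 3 positive pivots.
The rank is the number of nonzero pivots: 3.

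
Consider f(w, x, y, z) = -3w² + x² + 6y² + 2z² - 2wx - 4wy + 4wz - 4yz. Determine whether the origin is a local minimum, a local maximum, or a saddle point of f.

The Hessian at the origin is H = [[-6, -2, -4, 4], [-2, 2, 0, 0], [-4, 0, 12, -4], [4, 0, -4, 4]].
Congruent diagonalization of H (simultaneous row and column reduction) yields pivots -6, 8/3, 14, 24/7.
So there are 3 positive, 1 negative pivots.
H is indefinite, so the origin is a saddle point.

saddle point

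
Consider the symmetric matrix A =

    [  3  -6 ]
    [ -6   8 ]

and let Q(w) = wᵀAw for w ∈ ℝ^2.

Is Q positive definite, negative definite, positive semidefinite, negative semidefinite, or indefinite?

For the 2×2 matrix [[3, -6], [-6, 8]]: det = 3·8 − (-6)² = -12, trace = 11.
det < 0 so the eigenvalues have opposite signs; the form is indefinite.

indefinite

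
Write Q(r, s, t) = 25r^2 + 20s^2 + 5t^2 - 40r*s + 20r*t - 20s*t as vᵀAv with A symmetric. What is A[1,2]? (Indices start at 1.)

-20

The coefficient of r·s in Q is -40. For a symmetric A this equals A[1,2] + A[2,1] = 2·A[1,2].
So A[1,2] = -40/2 = -20.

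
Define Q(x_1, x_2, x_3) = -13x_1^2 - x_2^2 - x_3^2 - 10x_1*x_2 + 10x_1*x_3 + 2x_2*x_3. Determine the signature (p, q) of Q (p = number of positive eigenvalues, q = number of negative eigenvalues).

The associated matrix is A = [[-13, -5, 5], [-5, -1, 1], [5, 1, -1]].
Symmetric row and column elimination reduces A to a congruent diagonal form with pivots -13, 12/13, 0.
That gives 1 positive, 1 negative, 1 zero pivots.

(1, 1)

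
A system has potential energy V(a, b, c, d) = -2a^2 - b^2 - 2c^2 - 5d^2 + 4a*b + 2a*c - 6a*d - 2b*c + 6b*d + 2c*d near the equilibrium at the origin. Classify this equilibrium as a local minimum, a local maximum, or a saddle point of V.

The Hessian at the origin is H = [[-4, 4, 2, -6], [4, -2, -2, 6], [2, -2, -4, 2], [-6, 6, 2, -10]].
Row-reducing H symmetrically gives the diagonal entries -4, 2, -3, -2/3.
That gives 1 positive, 3 negative pivots.
H is indefinite, so the origin is a saddle point.

saddle point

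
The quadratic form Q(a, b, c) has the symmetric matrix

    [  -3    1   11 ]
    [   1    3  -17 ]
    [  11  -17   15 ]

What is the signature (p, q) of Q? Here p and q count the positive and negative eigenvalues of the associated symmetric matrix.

Symmetric row and column elimination reduces A to a congruent diagonal form with pivots -3, 10/3, 2.
So there are 2 positive, 1 negative pivots.

(2, 1)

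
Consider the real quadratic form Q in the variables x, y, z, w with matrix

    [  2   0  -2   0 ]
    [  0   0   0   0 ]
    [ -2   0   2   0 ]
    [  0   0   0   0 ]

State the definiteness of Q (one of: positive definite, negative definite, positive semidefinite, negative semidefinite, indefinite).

positive semidefinite

Row-reducing A symmetrically gives the diagonal entries 2, 0, 0, 0.
Counting signs: 1 positive, 3 zero.
Hence Q is positive semidefinite.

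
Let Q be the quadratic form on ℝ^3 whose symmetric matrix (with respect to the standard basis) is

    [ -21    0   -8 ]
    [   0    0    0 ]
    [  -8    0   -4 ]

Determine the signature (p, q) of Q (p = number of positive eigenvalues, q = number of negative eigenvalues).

(0, 2)

Row-reducing A symmetrically gives the diagonal entries -21, 0, -20/21.
Counting signs: 2 negative, 1 zero.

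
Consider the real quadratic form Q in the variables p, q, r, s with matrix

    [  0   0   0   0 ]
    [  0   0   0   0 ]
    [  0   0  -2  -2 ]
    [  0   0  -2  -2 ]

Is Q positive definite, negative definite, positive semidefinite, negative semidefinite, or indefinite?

Applying the same elementary operations to the rows and columns of A produces a congruent diagonal matrix with entries 0, 0, -2, 0.
Counting signs: 1 negative, 3 zero.
Hence Q is negative semidefinite.

negative semidefinite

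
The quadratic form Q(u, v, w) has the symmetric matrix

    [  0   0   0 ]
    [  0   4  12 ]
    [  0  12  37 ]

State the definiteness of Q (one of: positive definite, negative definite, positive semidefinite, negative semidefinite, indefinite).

Applying the same elementary operations to the rows and columns of A produces a congruent diagonal matrix with entries 0, 4, 1.
So there are 2 positive, 1 zero pivots.
Hence Q is positive semidefinite.

positive semidefinite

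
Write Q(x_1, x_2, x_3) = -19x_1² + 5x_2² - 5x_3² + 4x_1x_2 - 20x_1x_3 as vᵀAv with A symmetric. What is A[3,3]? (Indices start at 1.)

-5

The coefficient of x_3² in Q is -5, and that is exactly A[3,3].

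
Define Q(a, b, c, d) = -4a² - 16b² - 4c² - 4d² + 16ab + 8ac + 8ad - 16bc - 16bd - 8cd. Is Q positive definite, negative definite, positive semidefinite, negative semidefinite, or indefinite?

negative semidefinite

The associated matrix is A = [[-4, 8, 4, 4], [8, -16, -8, -8], [4, -8, -4, -4], [4, -8, -4, -4]].
Applying the same elementary operations to the rows and columns of A produces a congruent diagonal matrix with entries -4, 0, 0, 0.
Counting signs: 1 negative, 3 zero.
Hence Q is negative semidefinite.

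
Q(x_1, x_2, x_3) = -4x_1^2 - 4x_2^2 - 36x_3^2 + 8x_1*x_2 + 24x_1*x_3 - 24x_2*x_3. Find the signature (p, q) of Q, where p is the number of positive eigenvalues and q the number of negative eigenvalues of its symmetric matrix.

Write A = [[-4, 4, 12], [4, -4, -12], [12, -12, -36]].
Applying the same elementary operations to the rows and columns of A produces a congruent diagonal matrix with entries -4, 0, 0.
Counting signs: 1 negative, 2 zero.

(0, 1)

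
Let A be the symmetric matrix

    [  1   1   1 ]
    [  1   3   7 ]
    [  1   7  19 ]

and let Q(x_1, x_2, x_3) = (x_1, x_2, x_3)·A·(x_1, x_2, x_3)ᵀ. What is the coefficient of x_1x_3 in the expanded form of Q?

The coefficient of x_1x_3 is A[1,3] + A[3,1] = 2·1 = 2.

2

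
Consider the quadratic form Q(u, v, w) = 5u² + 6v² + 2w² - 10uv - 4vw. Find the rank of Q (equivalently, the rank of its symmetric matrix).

3

The associated matrix is A = [[5, -5, 0], [-5, 6, -2], [0, -2, 2]].
Applying the same elementary operations to the rows and columns of A produces a congruent diagonal matrix with entries 5, 1, -2.
So there are 2 positive, 1 negative pivots.
The rank is the number of nonzero pivots: 3.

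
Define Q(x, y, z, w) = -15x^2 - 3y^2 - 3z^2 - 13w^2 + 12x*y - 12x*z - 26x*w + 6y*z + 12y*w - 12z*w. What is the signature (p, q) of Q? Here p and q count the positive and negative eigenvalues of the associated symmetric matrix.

The associated matrix is A = [[-15, 6, -6, -13], [6, -3, 3, 6], [-6, 3, -3, -6], [-13, 6, -6, -13]].
Congruent diagonalization of A (simultaneous row and column reduction) yields pivots -15, -3/5, 0, -2/3.
So there are 3 negative, 1 zero pivots.

(0, 3)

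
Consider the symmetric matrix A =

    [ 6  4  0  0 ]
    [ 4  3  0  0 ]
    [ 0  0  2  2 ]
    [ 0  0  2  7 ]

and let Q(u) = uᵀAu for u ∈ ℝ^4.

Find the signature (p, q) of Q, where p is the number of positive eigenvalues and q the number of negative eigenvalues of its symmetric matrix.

Row-reducing A symmetrically gives the diagonal entries 6, 1/3, 2, 5.
That gives 4 positive pivots.

(4, 0)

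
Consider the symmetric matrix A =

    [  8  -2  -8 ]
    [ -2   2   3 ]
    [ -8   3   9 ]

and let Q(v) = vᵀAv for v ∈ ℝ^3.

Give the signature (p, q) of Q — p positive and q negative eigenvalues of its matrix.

Congruent diagonalization of A (simultaneous row and column reduction) yields pivots 8, 3/2, 1/3.
That gives 3 positive pivots.

(3, 0)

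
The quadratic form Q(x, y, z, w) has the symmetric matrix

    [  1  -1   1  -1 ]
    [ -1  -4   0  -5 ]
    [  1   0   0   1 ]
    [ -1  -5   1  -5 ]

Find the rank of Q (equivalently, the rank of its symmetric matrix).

Applying the same elementary operations to the rows and columns of A produces a congruent diagonal matrix with entries 1, -5, -4/5, 2.
That gives 2 positive, 2 negative pivots.
The rank is the number of nonzero pivots: 4.

4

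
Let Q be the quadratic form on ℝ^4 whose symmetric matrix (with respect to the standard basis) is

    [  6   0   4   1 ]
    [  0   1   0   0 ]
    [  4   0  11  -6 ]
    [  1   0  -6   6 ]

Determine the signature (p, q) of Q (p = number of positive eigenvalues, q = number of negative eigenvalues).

Row-reducing A symmetrically gives the diagonal entries 6, 1, 25/3, 1/2.
Counting signs: 4 positive.

(4, 0)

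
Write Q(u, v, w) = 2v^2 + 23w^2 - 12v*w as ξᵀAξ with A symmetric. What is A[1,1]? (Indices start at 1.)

The coefficient of u^2 in Q is 0, and that is exactly A[1,1].

0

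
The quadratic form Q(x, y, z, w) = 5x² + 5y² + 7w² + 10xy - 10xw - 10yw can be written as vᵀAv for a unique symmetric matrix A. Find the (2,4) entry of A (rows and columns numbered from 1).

The coefficient of y·w in Q is -10. For a symmetric A this equals A[2,4] + A[4,2] = 2·A[2,4].
So A[2,4] = -10/2 = -5.

-5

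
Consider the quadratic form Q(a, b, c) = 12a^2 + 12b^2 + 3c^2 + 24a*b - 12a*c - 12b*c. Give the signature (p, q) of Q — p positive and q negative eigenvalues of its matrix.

The associated matrix is A = [[12, 12, -6], [12, 12, -6], [-6, -6, 3]].
Row-reducing A symmetrically gives the diagonal entries 12, 0, 0.
That gives 1 positive, 2 zero pivots.

(1, 0)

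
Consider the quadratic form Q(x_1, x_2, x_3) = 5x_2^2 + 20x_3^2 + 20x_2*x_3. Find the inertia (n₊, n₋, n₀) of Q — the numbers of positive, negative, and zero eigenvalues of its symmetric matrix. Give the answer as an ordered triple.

Write A = [[0, 0, 0], [0, 5, 10], [0, 10, 20]].
Congruent diagonalization of A (simultaneous row and column reduction) yields pivots 0, 5, 0.
That gives 1 positive, 2 zero pivots.

(1, 0, 2)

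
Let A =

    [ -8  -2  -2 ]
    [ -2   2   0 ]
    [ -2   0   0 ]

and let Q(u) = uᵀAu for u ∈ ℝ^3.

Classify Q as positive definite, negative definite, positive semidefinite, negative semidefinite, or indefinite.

indefinite

Congruent diagonalization of A (simultaneous row and column reduction) yields pivots -8, 5/2, 2/5.
Counting signs: 2 positive, 1 negative.
Hence Q is indefinite.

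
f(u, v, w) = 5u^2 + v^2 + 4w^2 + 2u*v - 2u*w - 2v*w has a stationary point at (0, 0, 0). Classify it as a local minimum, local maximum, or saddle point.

The Hessian at the origin is H = [[10, 2, -2], [2, 2, -2], [-2, -2, 8]].
Applying the same elementary operations to the rows and columns of H produces a congruent diagonal matrix with entries 10, 8/5, 6.
Counting signs: 3 positive.
H is positive definite, so the origin is a strict local minimum.

local minimum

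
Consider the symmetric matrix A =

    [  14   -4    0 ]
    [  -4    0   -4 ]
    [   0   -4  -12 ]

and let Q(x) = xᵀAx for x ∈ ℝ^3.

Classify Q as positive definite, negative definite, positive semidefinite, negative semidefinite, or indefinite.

indefinite

Symmetric row and column elimination reduces A to a congruent diagonal form with pivots 14, -8/7, 2.
So there are 2 positive, 1 negative pivots.
Hence Q is indefinite.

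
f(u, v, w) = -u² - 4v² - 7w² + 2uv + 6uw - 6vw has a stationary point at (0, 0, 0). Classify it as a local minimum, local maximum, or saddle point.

The Hessian at the origin is H = [[-2, 2, 6], [2, -8, -6], [6, -6, -14]].
Row-reducing H symmetrically gives the diagonal entries -2, -6, 4.
So there are 1 positive, 2 negative pivots.
H is indefinite, so the origin is a saddle point.

saddle point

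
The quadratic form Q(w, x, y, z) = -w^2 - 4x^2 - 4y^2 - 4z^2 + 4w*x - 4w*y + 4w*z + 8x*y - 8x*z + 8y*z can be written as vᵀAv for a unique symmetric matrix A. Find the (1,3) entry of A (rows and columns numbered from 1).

-2

The coefficient of w·y in Q is -4. For a symmetric A this equals A[1,3] + A[3,1] = 2·A[1,3].
So A[1,3] = -4/2 = -2.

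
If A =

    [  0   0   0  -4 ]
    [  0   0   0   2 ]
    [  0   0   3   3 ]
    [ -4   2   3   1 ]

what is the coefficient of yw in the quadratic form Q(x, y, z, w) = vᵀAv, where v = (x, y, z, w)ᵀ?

4

The coefficient of yw is A[2,4] + A[4,2] = 2·2 = 4.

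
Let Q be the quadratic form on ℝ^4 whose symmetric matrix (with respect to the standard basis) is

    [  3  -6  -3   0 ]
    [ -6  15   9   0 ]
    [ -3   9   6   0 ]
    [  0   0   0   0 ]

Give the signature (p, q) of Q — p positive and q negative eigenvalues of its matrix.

(2, 0)

Applying the same elementary operations to the rows and columns of A produces a congruent diagonal matrix with entries 3, 3, 0, 0.
Counting signs: 2 positive, 2 zero.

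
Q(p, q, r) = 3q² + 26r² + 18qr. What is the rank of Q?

2

The symmetric matrix is A = [[0, 0, 0], [0, 3, 9], [0, 9, 26]].
Congruent diagonalization of A (simultaneous row and column reduction) yields pivots 0, 3, -1.
Counting signs: 1 positive, 1 negative, 1 zero.
The rank is the number of nonzero pivots: 2.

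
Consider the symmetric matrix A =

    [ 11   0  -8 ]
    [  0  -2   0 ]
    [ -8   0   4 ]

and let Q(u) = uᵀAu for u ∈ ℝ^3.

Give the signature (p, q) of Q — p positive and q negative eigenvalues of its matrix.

(1, 2)

Congruent diagonalization of A (simultaneous row and column reduction) yields pivots 11, -2, -20/11.
So there are 1 positive, 2 negative pivots.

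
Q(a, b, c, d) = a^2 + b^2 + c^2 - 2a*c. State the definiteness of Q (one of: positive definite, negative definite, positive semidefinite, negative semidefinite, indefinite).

Write A = [[1, 0, -1, 0], [0, 1, 0, 0], [-1, 0, 1, 0], [0, 0, 0, 0]].
Congruent diagonalization of A (simultaneous row and column reduction) yields pivots 1, 1, 0, 0.
That gives 2 positive, 2 zero pivots.
Hence Q is positive semidefinite.

positive semidefinite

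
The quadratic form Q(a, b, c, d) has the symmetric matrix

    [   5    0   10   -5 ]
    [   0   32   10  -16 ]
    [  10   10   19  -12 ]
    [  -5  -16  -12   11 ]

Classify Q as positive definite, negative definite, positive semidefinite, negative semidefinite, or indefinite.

Symmetric row and column elimination reduces A to a congruent diagonal form with pivots 5, 32, -33/8, 2/11.
So there are 3 positive, 1 negative pivots.
Hence Q is indefinite.

indefinite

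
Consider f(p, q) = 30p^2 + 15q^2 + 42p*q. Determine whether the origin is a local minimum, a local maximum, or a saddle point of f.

local minimum

The Hessian at the origin is H = [[60, 42], [42, 30]].
det H = 60·30 − (42)² = 36 > 0 and H[1,1] = 60 > 0, so H is positive definite.
Therefore the origin is a local minimum.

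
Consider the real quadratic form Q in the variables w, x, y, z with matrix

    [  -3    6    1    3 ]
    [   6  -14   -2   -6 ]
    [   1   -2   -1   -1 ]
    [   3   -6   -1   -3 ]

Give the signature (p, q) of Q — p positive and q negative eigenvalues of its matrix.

(0, 3)

Row-reducing A symmetrically gives the diagonal entries -3, -2, -2/3, 0.
Counting signs: 3 negative, 1 zero.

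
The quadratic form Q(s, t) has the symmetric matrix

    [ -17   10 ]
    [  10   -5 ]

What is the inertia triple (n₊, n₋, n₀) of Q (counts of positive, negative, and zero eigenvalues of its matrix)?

(1, 1, 0)

Congruent diagonalization of A (simultaneous row and column reduction) yields pivots -17, 15/17.
So there are 1 positive, 1 negative pivots.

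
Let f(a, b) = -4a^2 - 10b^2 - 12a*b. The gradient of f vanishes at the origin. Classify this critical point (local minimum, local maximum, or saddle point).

local maximum

The Hessian at the origin is H = [[-8, -12], [-12, -20]].
det H = -8·-20 − (-12)² = 16 > 0 and H[1,1] = -8 < 0, so H is negative definite.
Therefore the origin is a local maximum.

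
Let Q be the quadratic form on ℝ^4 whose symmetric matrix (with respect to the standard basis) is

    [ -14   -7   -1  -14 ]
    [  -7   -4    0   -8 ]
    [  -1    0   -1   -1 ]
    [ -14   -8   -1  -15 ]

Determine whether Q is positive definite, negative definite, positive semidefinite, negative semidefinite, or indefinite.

indefinite

Congruent diagonalization of A (simultaneous row and column reduction) yields pivots -14, -1/2, -3/7, 10/3.
That gives 1 positive, 3 negative pivots.
Hence Q is indefinite.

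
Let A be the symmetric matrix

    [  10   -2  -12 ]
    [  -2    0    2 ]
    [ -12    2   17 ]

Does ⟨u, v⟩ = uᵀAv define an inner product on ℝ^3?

Symmetric row and column elimination reduces A to a congruent diagonal form with pivots 10, -2/5, 3.
Counting signs: 2 positive, 1 negative.
Hence Q is indefinite.
⟨·,·⟩ is an inner product exactly when A is positive definite.

no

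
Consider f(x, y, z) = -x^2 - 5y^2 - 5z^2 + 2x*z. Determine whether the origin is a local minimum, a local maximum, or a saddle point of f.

The Hessian at the origin is H = [[-2, 0, 2], [0, -10, 0], [2, 0, -10]].
An LDLᵀ factorisation of H has diagonal entries -2, -10, -8.
That gives 3 negative pivots.
H is negative definite, so the origin is a strict local maximum.

local maximum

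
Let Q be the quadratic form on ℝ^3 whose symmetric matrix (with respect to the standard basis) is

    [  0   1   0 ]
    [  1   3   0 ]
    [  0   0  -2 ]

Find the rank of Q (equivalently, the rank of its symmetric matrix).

Row reduction of A gives 3 nonzero rows, so rank A = 3.

3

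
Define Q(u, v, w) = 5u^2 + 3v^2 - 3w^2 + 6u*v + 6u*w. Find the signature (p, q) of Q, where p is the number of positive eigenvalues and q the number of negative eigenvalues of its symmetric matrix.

(2, 1)

Write A = [[5, 3, 3], [3, 3, 0], [3, 0, -3]].
Congruent diagonalization of A (simultaneous row and column reduction) yields pivots 5, 6/5, -15/2.
So there are 2 positive, 1 negative pivots.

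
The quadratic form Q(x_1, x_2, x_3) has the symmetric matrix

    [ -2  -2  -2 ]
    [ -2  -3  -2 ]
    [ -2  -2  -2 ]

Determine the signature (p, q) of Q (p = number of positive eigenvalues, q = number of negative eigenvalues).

Row-reducing A symmetrically gives the diagonal entries -2, -1, 0.
So there are 2 negative, 1 zero pivots.

(0, 2)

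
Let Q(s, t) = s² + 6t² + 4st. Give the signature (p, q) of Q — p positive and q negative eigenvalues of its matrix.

(2, 0)

Write A = [[1, 2], [2, 6]].
Congruent diagonalization of A (simultaneous row and column reduction) yields pivots 1, 2.
That gives 2 positive pivots.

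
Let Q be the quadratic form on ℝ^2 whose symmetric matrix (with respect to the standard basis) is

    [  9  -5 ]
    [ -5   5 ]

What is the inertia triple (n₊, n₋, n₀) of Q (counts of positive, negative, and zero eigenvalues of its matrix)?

(2, 0, 0)

An LDLᵀ factorisation of A has diagonal entries 9, 20/9.
That gives 2 positive pivots.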